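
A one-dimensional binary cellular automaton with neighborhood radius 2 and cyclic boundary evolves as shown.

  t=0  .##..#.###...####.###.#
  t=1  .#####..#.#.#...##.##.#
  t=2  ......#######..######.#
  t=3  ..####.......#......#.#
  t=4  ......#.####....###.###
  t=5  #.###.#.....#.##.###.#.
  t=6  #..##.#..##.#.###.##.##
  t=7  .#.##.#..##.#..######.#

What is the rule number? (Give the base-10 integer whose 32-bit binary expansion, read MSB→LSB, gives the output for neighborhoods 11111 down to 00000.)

  ##### -> .   bit 31 = 0  t=1,i=3
  ####. -> .   bit 30 = 0  t=0,i=15
  ###.# -> #   bit 29 = 1  t=0,i=16
  ###.. -> .   bit 28 = 0  t=0,i=9
  ##.## -> #   bit 27 = 1  t=0,i=17
  ##.#. -> .   bit 26 = 0  t=0,i=21
  ##..# -> #   bit 25 = 1  t=0,i=3
  ##... -> #   bit 24 = 1  t=0,i=10
  #.### -> .   bit 23 = 0  t=0,i=7
  #.##. -> #   bit 22 = 1  t=0,i=1
  #.#.# -> #   bit 21 = 1  t=0,i=22
  #.#.. -> #   bit 20 = 1  t=1,i=12
  #..## -> .   bit 19 = 0  t=2,i=14
  #..#. -> #   bit 18 = 1  t=0,i=4
  #...# -> .   bit 17 = 0  t=0,i=11
  #.... -> .   bit 16 = 0  t=2,i=1
  .#### -> .   bit 15 = 0  t=0,i=14
  .###. -> #   bit 14 = 1  t=0,i=8
  .##.# -> #   bit 13 = 1  t=1,i=17
  .##.. -> #   bit 12 = 1  t=0,i=2
  .#.## -> .   bit 11 = 0  t=0,i=0
  .#.#. -> #   bit 10 = 1  t=1,i=9
  .#..# -> .   bit 9 = 0  t=3,i=0
  .#... -> .   bit 8 = 0  t=1,i=13
  ..### -> .   bit 7 = 0  t=0,i=13
  ..##. -> #   bit 6 = 1  t=1,i=16
  ..#.# -> #   bit 5 = 1  t=0,i=5
  ..#.. -> .   bit 4 = 0  t=3,i=13
  ...## -> #   bit 3 = 1  t=0,i=12
  ...#. -> .   bit 2 = 0  t=3,i=12
  ....# -> #   bit 1 = 1  t=2,i=4
  ..... -> #   bit 0 = 1  t=2,i=2
  bits 00101011011101000111010001101011 = 729052267

729052267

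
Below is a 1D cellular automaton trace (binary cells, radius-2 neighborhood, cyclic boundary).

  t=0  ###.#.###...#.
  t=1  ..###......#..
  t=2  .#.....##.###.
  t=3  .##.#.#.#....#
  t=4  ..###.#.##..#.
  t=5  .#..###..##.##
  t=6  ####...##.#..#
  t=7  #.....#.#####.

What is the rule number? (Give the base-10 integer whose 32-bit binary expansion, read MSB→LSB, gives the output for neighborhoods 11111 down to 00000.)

  nb #####: next=.  (t=6,i=1, bit31=0)
  nb ####.: next=.  (t=6,i=2, bit30=0)
  nb ###.#: next=#  (t=0,i=2, bit29=1)
  nb ###..: next=.  (t=0,i=8, bit28=0)
  nb ##.##: next=.  (t=2,i=9, bit27=0)
  nb ##.#.: next=#  (t=0,i=3, bit26=1)
  nb ##..#: next=#  (t=2,i=13, bit25=1)
  nb ##...: next=.  (t=0,i=9, bit24=0)
  nb #.###: next=.  (t=0,i=0, bit23=0)
  nb #.##.: next=.  (t=3,i=1, bit22=0)
  nb #.#.#: next=#  (t=0,i=4, bit21=1)
  nb #.#..: next=#  (t=3,i=8, bit20=1)
  nb #..##: next=#  (t=5,i=3, bit19=1)
  nb #..#.: next=.  (t=2,i=0, bit18=0)
  nb #...#: next=.  (t=0,i=10, bit17=0)
  nb #....: next=.  (t=1,i=6, bit16=0)
  nb .####: next=#  (t=6,i=0, bit15=1)
  nb .###.: next=.  (t=0,i=1, bit14=0)
  nb .##.#: next=#  (t=2,i=8, bit13=1)
  nb .##..: next=#  (t=4,i=9, bit12=1)
  nb .#.##: next=.  (t=0,i=5, bit11=0)
  nb .#.#.: next=.  (t=3,i=5, bit10=0)
  nb .#..#: next=#  (t=5,i=2, bit9=1)
  nb .#...: next=#  (t=1,i=12, bit8=1)
  nb ..###: next=.  (t=1,i=2, bit7=0)
  nb ..##.: next=.  (t=2,i=7, bit6=0)
  nb ..#.#: next=.  (t=0,i=12, bit5=0)
  nb ..#..: next=#  (t=1,i=11, bit4=1)
  nb ...##: next=#  (t=1,i=1, bit3=1)
  nb ...#.: next=#  (t=0,i=11, bit2=1)
  nb ....#: next=.  (t=1,i=0, bit1=0)
  nb .....: next=#  (t=1,i=7, bit0=1)
  bits 00100110001110001011001100011101 = 641250077

641250077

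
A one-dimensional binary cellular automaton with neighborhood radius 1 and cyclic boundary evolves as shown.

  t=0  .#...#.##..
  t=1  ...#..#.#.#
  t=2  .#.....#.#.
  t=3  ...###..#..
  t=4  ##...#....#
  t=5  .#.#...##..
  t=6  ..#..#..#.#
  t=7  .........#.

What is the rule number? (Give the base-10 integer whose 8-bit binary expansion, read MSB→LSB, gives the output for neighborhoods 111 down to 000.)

97

  [7] ### => .  t=3,i=4
  [6] ##. => #  t=0,i=8
  [5] #.# => #  t=0,i=6
  [4] #.. => .  t=0,i=2
  [3] .## => .  t=0,i=7
  [2] .#. => .  t=0,i=1
  [1] ..# => .  t=0,i=0
  [0] ... => #  t=0,i=3
  bits 01100001 = 97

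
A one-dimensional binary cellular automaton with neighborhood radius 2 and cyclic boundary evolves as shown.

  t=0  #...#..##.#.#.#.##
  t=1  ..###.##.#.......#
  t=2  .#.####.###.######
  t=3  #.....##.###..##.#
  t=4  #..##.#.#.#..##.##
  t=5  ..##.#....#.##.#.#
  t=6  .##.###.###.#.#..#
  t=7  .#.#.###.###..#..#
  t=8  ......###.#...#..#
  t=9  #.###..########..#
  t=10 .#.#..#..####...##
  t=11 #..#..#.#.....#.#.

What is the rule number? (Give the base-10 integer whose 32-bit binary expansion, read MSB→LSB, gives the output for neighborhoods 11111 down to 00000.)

2891600247

  ##### -> #   bit 31 = 1  t=2,i=14
  ####. -> .   bit 30 = 0  t=2,i=5
  ###.# -> #   bit 29 = 1  t=1,i=4
  ###.. -> .   bit 28 = 0  t=0,i=0
  ##.## -> #   bit 27 = 1  t=1,i=5
  ##.#. -> #   bit 26 = 1  t=0,i=9
  ##..# -> .   bit 25 = 0  t=3,i=12
  ##... -> .   bit 24 = 0  t=0,i=1
  #.### -> .   bit 23 = 0  t=0,i=16
  #.##. -> #   bit 22 = 1  t=1,i=6
  #.#.# -> .   bit 21 = 0  t=0,i=10
  #.#.. -> #   bit 20 = 1  t=1,i=9
  #..## -> #   bit 19 = 1  t=0,i=6
  #..#. -> .   bit 18 = 0  t=6,i=16
  #...# -> #   bit 17 = 1  t=0,i=2
  #.... -> .   bit 16 = 0  t=1,i=11
  .#### -> .   bit 15 = 0  t=2,i=4
  .###. -> #   bit 14 = 1  t=0,i=17
  .##.# -> .   bit 13 = 0  t=0,i=8
  .##.. -> #   bit 12 = 1  t=3,i=0
  .#.## -> .   bit 11 = 0  t=0,i=15
  .#.#. -> .   bit 10 = 0  t=0,i=11
  .#..# -> .   bit 9 = 0  t=0,i=5
  .#... -> #   bit 8 = 1  t=1,i=10
  ..### -> .   bit 7 = 0  t=1,i=2
  ..##. -> #   bit 6 = 1  t=0,i=7
  ..#.# -> #   bit 5 = 1  t=5,i=10
  ..#.. -> #   bit 4 = 1  t=0,i=4
  ...## -> .   bit 3 = 0  t=3,i=5
  ...#. -> #   bit 2 = 1  t=0,i=3
  ....# -> #   bit 1 = 1  t=1,i=15
  ..... -> #   bit 0 = 1  t=1,i=12
  bits 10101100010110100101000101110111 = 2891600247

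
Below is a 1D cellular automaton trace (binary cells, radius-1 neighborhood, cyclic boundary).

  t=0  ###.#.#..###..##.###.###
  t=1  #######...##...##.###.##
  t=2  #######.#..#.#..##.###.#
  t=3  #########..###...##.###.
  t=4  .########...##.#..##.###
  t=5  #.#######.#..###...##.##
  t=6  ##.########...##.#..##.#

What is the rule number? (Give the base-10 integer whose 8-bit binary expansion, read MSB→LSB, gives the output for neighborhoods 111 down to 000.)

229

  ###|#  b7=1 t=0,i=0
  ##.|#  b6=1 t=0,i=2
  #.#|#  b5=1 t=0,i=3
  #..|.  b4=0 t=0,i=7
  .##|.  b3=0 t=0,i=9
  .#.|#  b2=1 t=0,i=4
  ..#|.  b1=0 t=0,i=8
  ...|#  b0=1 t=1,i=8
  bits 11100101 = 229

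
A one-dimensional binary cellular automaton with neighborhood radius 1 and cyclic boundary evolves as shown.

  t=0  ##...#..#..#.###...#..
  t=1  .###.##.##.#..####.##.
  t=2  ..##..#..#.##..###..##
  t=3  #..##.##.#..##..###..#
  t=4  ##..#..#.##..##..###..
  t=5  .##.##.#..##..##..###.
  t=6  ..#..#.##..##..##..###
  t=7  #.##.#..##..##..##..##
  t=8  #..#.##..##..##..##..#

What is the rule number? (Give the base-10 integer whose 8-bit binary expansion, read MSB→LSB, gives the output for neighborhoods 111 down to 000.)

213

  ###|#  b7=1 t=0,i=14
  ##.|#  b6=1 t=0,i=1
  #.#|.  b5=0 t=0,i=12
  #..|#  b4=1 t=0,i=2
  .##|.  b3=0 t=0,i=0
  .#.|#  b2=1 t=0,i=5
  ..#|.  b1=0 t=0,i=4
  ...|#  b0=1 t=0,i=3
  bits 11010101 = 213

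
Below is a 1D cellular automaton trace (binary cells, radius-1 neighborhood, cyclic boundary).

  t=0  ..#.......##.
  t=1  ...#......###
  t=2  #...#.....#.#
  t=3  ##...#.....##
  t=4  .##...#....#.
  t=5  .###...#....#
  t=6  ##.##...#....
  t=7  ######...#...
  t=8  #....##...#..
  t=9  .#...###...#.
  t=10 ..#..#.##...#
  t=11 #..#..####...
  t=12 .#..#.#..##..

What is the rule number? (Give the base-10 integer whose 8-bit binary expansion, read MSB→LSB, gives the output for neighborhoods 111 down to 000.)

  ###|.  b7=0 t=1,i=11
  ##.|#  b6=1 t=0,i=11
  #.#|#  b5=1 t=2,i=11
  #..|#  b4=1 t=0,i=3
  .##|#  b3=1 t=0,i=10
  .#.|.  b2=0 t=0,i=2
  ..#|.  b1=0 t=0,i=1
  ...|.  b0=0 t=0,i=0
  bits 01111000 = 120

120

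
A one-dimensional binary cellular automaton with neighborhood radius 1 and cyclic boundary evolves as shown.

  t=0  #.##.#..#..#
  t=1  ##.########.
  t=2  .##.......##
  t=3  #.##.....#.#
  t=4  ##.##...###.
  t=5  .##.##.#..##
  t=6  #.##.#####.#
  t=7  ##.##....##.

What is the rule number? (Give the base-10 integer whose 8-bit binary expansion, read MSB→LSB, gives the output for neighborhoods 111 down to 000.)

  nb ###: next=.  (t=1,i=4, bit7=0)
  nb ##.: next=#  (t=0,i=0, bit6=1)
  nb #.#: next=#  (t=0,i=1, bit5=1)
  nb #..: next=#  (t=0,i=6, bit4=1)
  nb .##: next=.  (t=0,i=2, bit3=0)
  nb .#.: next=#  (t=0,i=5, bit2=1)
  nb ..#: next=#  (t=0,i=7, bit1=1)
  nb ...: next=.  (t=2,i=4, bit0=0)
  bits 01110110 = 118

118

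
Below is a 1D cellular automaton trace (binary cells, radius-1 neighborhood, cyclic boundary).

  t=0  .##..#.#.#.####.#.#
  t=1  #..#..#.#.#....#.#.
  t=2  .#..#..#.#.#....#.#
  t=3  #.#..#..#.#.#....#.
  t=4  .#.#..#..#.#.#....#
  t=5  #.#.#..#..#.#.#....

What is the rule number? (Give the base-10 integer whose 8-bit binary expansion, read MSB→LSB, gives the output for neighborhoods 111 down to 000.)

48

  ### -> .   bit 7 = 0  t=0,i=12
  ##. -> .   bit 6 = 0  t=0,i=2
  #.# -> #   bit 5 = 1  t=0,i=0
  #.. -> #   bit 4 = 1  t=0,i=3
  .## -> .   bit 3 = 0  t=0,i=1
  .#. -> .   bit 2 = 0  t=0,i=5
  ..# -> .   bit 1 = 0  t=0,i=4
  ... -> .   bit 0 = 0  t=1,i=12
  bits 00110000 = 48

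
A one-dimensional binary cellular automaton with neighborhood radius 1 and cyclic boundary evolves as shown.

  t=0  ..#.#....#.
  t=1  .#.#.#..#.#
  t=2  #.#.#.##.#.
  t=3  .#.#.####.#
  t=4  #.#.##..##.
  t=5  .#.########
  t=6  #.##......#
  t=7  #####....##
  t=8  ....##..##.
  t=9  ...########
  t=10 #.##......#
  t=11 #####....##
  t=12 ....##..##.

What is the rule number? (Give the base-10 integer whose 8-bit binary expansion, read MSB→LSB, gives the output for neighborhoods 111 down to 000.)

  ### -> .   bit 7 = 0  t=3,i=6
  ##. -> #   bit 6 = 1  t=2,i=7
  #.# -> #   bit 5 = 1  t=0,i=3
  #.. -> #   bit 4 = 1  t=0,i=5
  .## -> #   bit 3 = 1  t=2,i=6
  .#. -> .   bit 2 = 0  t=0,i=2
  ..# -> #   bit 1 = 1  t=0,i=1
  ... -> .   bit 0 = 0  t=0,i=0
  bits 01111010 = 122

122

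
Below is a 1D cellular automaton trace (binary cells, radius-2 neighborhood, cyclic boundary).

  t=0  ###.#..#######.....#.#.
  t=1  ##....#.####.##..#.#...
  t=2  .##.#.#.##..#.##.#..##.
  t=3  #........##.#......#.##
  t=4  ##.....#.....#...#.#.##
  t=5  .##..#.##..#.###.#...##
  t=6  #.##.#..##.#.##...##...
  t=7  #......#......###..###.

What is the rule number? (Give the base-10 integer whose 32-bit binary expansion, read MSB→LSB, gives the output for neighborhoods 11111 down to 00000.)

  ##### -> #   bit 31 = 1  t=0,i=9
  ####. -> .   bit 30 = 0  t=0,i=12
  ###.# -> .   bit 29 = 0  t=0,i=2
  ###.. -> #   bit 28 = 1  t=0,i=13
  ##.## -> #   bit 27 = 1  t=1,i=12
  ##.#. -> .   bit 26 = 0  t=0,i=3
  ##..# -> #   bit 25 = 1  t=1,i=15
  ##... -> #   bit 24 = 1  t=0,i=14
  #.### -> #   bit 23 = 1  t=0,i=0
  #.##. -> .   bit 22 = 0  t=1,i=13
  #.#.# -> .   bit 21 = 0  t=0,i=21
  #.#.. -> .   bit 20 = 0  t=0,i=4
  #..## -> #   bit 19 = 1  t=0,i=6
  #..#. -> .   bit 18 = 0  t=1,i=16
  #...# -> #   bit 17 = 1  t=1,i=21
  #.... -> .   bit 16 = 0  t=0,i=15
  .#### -> #   bit 15 = 1  t=0,i=8
  .###. -> #   bit 14 = 1  t=0,i=1
  .##.# -> .   bit 13 = 0  t=2,i=2
  .##.. -> #   bit 12 = 1  t=1,i=1
  .#.## -> .   bit 11 = 0  t=0,i=22
  .#.#. -> .   bit 10 = 0  t=0,i=20
  .#..# -> .   bit 9 = 0  t=0,i=5
  .#... -> #   bit 8 = 1  t=1,i=20
  ..### -> .   bit 7 = 0  t=0,i=7
  ..##. -> .   bit 6 = 0  t=1,i=0
  ..#.# -> #   bit 5 = 1  t=0,i=19
  ..#.. -> #   bit 4 = 1  t=4,i=7
  ...## -> .   bit 3 = 0  t=1,i=22
  ...#. -> .   bit 2 = 0  t=0,i=18
  ....# -> #   bit 1 = 1  t=0,i=17
  ..... -> .   bit 0 = 0  t=0,i=16
  bits 10011011100010101101000100110010 = 2609566002

2609566002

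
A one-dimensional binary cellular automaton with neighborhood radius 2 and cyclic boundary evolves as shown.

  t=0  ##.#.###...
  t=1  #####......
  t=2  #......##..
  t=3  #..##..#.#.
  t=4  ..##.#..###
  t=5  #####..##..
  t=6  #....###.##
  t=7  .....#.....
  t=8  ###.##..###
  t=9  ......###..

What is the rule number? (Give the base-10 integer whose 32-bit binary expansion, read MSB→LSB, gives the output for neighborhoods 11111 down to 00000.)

103296213

  ##### -> .   bit 31 = 0  t=1,i=2
  ####. -> .   bit 30 = 0  t=1,i=3
  ###.# -> .   bit 29 = 0  t=6,i=7
  ###.. -> .   bit 28 = 0  t=0,i=7
  ##.## -> .   bit 27 = 0  t=6,i=8
  ##.#. -> #   bit 26 = 1  t=0,i=2
  ##..# -> #   bit 25 = 1  t=2,i=9
  ##... -> .   bit 24 = 0  t=0,i=8
  #.### -> .   bit 23 = 0  t=0,i=5
  #.##. -> .   bit 22 = 0  t=8,i=4
  #.#.# -> #   bit 21 = 1  t=0,i=3
  #.#.. -> .   bit 20 = 0  t=3,i=0
  #..## -> #   bit 19 = 1  t=3,i=2
  #..#. -> .   bit 18 = 0  t=2,i=10
  #...# -> .   bit 17 = 0  t=0,i=9
  #.... -> .   bit 16 = 0  t=1,i=6
  .#### -> .   bit 15 = 0  t=1,i=1
  .###. -> .   bit 14 = 0  t=0,i=6
  .##.# -> #   bit 13 = 1  t=0,i=1
  .##.. -> .   bit 12 = 0  t=2,i=8
  .#.## -> #   bit 11 = 1  t=0,i=4
  .#.#. -> #   bit 10 = 1  t=3,i=8
  .#..# -> .   bit 9 = 0  t=3,i=1
  .#... -> .   bit 8 = 0  t=2,i=1
  ..### -> #   bit 7 = 1  t=1,i=0
  ..##. -> #   bit 6 = 1  t=0,i=0
  ..#.# -> .   bit 5 = 0  t=3,i=7
  ..#.. -> #   bit 4 = 1  t=2,i=0
  ...## -> .   bit 3 = 0  t=0,i=10
  ...#. -> #   bit 2 = 1  t=7,i=4
  ....# -> .   bit 1 = 0  t=1,i=9
  ..... -> #   bit 0 = 1  t=1,i=7
  bits 00000110001010000010110011010101 = 103296213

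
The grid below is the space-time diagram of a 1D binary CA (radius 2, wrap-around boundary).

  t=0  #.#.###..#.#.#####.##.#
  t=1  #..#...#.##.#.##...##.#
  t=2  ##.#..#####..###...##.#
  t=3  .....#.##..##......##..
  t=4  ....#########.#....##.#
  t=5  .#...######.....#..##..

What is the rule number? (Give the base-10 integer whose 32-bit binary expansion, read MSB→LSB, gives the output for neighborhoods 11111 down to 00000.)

  #####|#  b31=1 t=0,i=15
  ####.|.  b30=0 t=0,i=16
  ###.#|.  b29=0 t=0,i=17
  ###..|.  b28=0 t=0,i=6
  ##.##|.  b27=0 t=0,i=18
  ##.#.|.  b26=0 t=0,i=1
  ##..#|#  b25=1 t=0,i=7
  ##...|.  b24=0 t=1,i=16
  #.###|.  b23=0 t=0,i=4
  #.##.|#  b22=1 t=0,i=19
  #.#.#|.  b21=0 t=0,i=2
  #.#..|.  b20=0 t=2,i=3
  #..##|#  b19=1 t=2,i=5
  #..#.|.  b18=0 t=0,i=8
  #...#|.  b17=0 t=1,i=5
  #....|#  b16=1 t=3,i=14
  .####|#  b15=1 t=0,i=14
  .###.|.  b14=0 t=0,i=5
  .##.#|#  b13=1 t=0,i=0
  .##..|#  b12=1 t=1,i=0
  .#.##|#  b11=1 t=0,i=3
  .#.#.|#  b10=1 t=0,i=10
  .#..#|.  b9=0 t=2,i=4
  .#...|.  b8=0 t=1,i=4
  ..###|.  b7=0 t=2,i=6
  ..##.|#  b6=1 t=1,i=19
  ..#.#|#  b5=1 t=0,i=9
  ..#..|#  b4=1 t=1,i=3
  ...##|.  b3=0 t=1,i=18
  ...#.|#  b2=1 t=1,i=6
  ....#|.  b1=0 t=3,i=3
  .....|.  b0=0 t=3,i=0
  bits 10000010010010011011110001110100 = 2185870452

2185870452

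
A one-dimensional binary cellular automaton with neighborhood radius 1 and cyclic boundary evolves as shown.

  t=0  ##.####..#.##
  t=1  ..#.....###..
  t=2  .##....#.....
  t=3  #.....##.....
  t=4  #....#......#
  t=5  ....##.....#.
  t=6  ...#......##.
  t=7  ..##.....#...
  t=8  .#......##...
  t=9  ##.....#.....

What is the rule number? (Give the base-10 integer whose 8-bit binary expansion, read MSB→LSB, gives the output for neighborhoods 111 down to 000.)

  ###|.  b7=0 t=0,i=0
  ##.|.  b6=0 t=0,i=1
  #.#|#  b5=1 t=0,i=2
  #..|.  b4=0 t=0,i=7
  .##|.  b3=0 t=0,i=3
  .#.|#  b2=1 t=0,i=9
  ..#|#  b1=1 t=0,i=8
  ...|.  b0=0 t=1,i=0
  bits 00100110 = 38

38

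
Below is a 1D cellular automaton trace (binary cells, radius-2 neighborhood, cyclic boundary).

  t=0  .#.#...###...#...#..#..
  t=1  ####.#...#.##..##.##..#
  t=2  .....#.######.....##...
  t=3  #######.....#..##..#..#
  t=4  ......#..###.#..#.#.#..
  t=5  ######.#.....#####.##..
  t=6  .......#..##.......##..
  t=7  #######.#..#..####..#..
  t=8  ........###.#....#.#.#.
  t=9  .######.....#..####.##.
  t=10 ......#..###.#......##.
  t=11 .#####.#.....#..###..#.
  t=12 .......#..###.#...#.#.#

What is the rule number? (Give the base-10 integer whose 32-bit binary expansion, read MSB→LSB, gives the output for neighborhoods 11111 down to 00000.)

274079271

  ##### -> .   bit 31 = 0  t=1,i=1
  ####. -> .   bit 30 = 0  t=1,i=2
  ###.# -> .   bit 29 = 0  t=1,i=3
  ###.. -> #   bit 28 = 1  t=0,i=9
  ##.## -> .   bit 27 = 0  t=1,i=17
  ##.#. -> .   bit 26 = 0  t=1,i=4
  ##..# -> .   bit 25 = 0  t=1,i=13
  ##... -> .   bit 24 = 0  t=0,i=10
  #.### -> .   bit 23 = 0  t=2,i=7
  #.##. -> #   bit 22 = 1  t=1,i=11
  #.#.# -> .   bit 21 = 0  t=4,i=18
  #.#.. -> #   bit 20 = 1  t=0,i=3
  #..## -> .   bit 19 = 0  t=1,i=14
  #..#. -> #   bit 18 = 1  t=0,i=19
  #...# -> #   bit 17 = 1  t=0,i=5
  #.... -> .   bit 16 = 0  t=2,i=14
  .#### -> .   bit 15 = 0  t=1,i=0
  .###. -> .   bit 14 = 0  t=0,i=8
  .##.# -> .   bit 13 = 0  t=1,i=16
  .##.. -> #   bit 12 = 1  t=1,i=12
  .#.## -> #   bit 11 = 1  t=1,i=10
  .#.#. -> #   bit 10 = 1  t=0,i=2
  .#..# -> #   bit 9 = 1  t=0,i=18
  .#... -> .   bit 8 = 0  t=0,i=4
  ..### -> .   bit 7 = 0  t=0,i=7
  ..##. -> .   bit 6 = 0  t=1,i=15
  ..#.# -> #   bit 5 = 1  t=0,i=1
  ..#.. -> .   bit 4 = 0  t=0,i=13
  ...## -> .   bit 3 = 0  t=0,i=6
  ...#. -> #   bit 2 = 1  t=0,i=0
  ....# -> #   bit 1 = 1  t=2,i=3
  ..... -> #   bit 0 = 1  t=2,i=0
  bits 00010000010101100001111000100111 = 274079271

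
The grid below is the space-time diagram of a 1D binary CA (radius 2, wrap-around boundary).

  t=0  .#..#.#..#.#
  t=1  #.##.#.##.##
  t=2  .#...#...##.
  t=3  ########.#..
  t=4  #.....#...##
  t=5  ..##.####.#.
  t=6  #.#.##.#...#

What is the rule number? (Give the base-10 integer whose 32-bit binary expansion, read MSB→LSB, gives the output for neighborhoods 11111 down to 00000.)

1219430357

  #####|.  b31=0 t=3,i=2
  ####.|#  b30=1 t=3,i=6
  ###.#|.  b29=0 t=1,i=0
  ###..|.  b28=0 t=4,i=0
  ##.##|#  b27=1 t=1,i=1
  ##.#.|.  b26=0 t=1,i=4
  ##..#|.  b25=0 t=2,i=11
  ##...|.  b24=0 t=4,i=1
  #.###|#  b23=1 t=1,i=10
  #.##.|.  b22=0 t=1,i=2
  #.#.#|#  b21=1 t=0,i=11
  #.#..|.  b20=0 t=0,i=1
  #..##|#  b19=1 t=3,i=11
  #..#.|#  b18=1 t=0,i=3
  #...#|#  b17=1 t=2,i=3
  #....|#  b16=1 t=4,i=2
  .####|.  b15=0 t=3,i=1
  .###.|.  b14=0 t=1,i=11
  .##.#|.  b13=0 t=1,i=3
  .##..|.  b12=0 t=2,i=10
  .#.##|.  b11=0 t=1,i=6
  .#.#.|#  b10=1 t=0,i=0
  .#..#|#  b9=1 t=0,i=2
  .#...|#  b8=1 t=2,i=2
  ..###|#  b7=1 t=3,i=0
  ..##.|#  b6=1 t=2,i=9
  ..#.#|.  b5=0 t=0,i=4
  ..#..|#  b4=1 t=2,i=1
  ...##|.  b3=0 t=2,i=8
  ...#.|#  b2=1 t=2,i=4
  ....#|.  b1=0 t=4,i=4
  .....|#  b0=1 t=4,i=3
  bits 01001000101011110000011111010101 = 1219430357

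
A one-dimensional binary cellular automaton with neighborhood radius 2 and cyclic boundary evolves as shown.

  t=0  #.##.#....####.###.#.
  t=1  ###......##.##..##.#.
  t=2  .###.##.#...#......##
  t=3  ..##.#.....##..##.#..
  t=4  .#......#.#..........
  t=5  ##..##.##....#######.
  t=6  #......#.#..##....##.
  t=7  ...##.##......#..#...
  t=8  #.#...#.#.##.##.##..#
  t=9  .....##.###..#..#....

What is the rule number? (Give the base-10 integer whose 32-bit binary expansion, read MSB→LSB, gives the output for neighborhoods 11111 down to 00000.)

  [31] ##### => .  t=5,i=15
  [30] ####. => #  t=0,i=12
  [29] ###.# => #  t=0,i=13
  [28] ###.. => #  t=1,i=2
  [27] ##.## => .  t=0,i=14
  [26] ##.#. => .  t=0,i=4
  [25] ##..# => .  t=1,i=14
  [24] ##... => #  t=1,i=3
  [23] #.### => .  t=0,i=15
  [22] #.##. => #  t=0,i=2
  [21] #.#.# => #  t=0,i=0
  [20] #.#.. => .  t=0,i=5
  [19] #..## => .  t=1,i=15
  [18] #..#. => #  t=7,i=16
  [17] #...# => .  t=2,i=10
  [16] #.... => .  t=0,i=7
  [15] .#### => .  t=0,i=11
  [14] .###. => #  t=0,i=16
  [13] .##.# => .  t=0,i=3
  [12] .##.. => .  t=1,i=13
  [11] .#.## => #  t=0,i=1
  [10] .#.#. => .  t=0,i=20
  [9] .#..# => .  t=6,i=10
  [8] .#... => .  t=0,i=6
  [7] ..### => #  t=0,i=10
  [6] ..##. => .  t=1,i=9
  [5] ..#.# => #  t=4,i=8
  [4] ..#.. => #  t=2,i=12
  [3] ...## => #  t=0,i=9
  [2] ...#. => #  t=2,i=11
  [1] ....# => .  t=0,i=8
  [0] ..... => #  t=1,i=5
  bits 01110001011001000100100010111101 = 1902397629

1902397629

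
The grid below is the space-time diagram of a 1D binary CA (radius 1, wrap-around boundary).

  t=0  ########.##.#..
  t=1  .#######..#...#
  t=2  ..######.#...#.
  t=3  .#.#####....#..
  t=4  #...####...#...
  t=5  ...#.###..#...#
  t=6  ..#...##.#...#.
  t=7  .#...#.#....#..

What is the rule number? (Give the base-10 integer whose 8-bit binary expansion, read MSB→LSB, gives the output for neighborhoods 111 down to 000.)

  ### -> #   bit 7 = 1  t=0,i=1
  ##. -> #   bit 6 = 1  t=0,i=7
  #.# -> .   bit 5 = 0  t=0,i=8
  #.. -> .   bit 4 = 0  t=0,i=13
  .## -> .   bit 3 = 0  t=0,i=0
  .#. -> .   bit 2 = 0  t=0,i=12
  ..# -> #   bit 1 = 1  t=0,i=14
  ... -> .   bit 0 = 0  t=1,i=12
  bits 11000010 = 194

194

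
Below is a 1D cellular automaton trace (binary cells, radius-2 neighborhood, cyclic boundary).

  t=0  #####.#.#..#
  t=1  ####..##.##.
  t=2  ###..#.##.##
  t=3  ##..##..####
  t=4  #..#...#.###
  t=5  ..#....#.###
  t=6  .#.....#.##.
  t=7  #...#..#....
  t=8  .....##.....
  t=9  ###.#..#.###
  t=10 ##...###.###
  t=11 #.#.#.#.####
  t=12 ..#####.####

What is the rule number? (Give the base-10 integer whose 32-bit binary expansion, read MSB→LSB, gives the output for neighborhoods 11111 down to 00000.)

  [31] ##### => #  t=0,i=1
  [30] ####. => #  t=0,i=3
  [29] ###.# => .  t=0,i=4
  [28] ###.. => .  t=1,i=3
  [27] ##.## => #  t=1,i=8
  [26] ##.#. => .  t=0,i=5
  [25] ##..# => .  t=1,i=4
  [24] ##... => #  t=8,i=7
  [23] #.### => #  t=1,i=0
  [22] #.##. => .  t=1,i=9
  [21] #.#.# => #  t=0,i=6
  [20] #.#.. => .  t=0,i=8
  [19] #..## => #  t=0,i=10
  [18] #..#. => #  t=2,i=4
  [17] #...# => .  t=4,i=5
  [16] #.... => .  t=5,i=4
  [15] .#### => #  t=0,i=0
  [14] .###. => #  t=5,i=10
  [13] .##.# => #  t=1,i=7
  [12] .##.. => .  t=3,i=5
  [11] .#.## => .  t=2,i=6
  [10] .#.#. => #  t=0,i=7
  [9] .#..# => #  t=0,i=9
  [8] .#... => .  t=4,i=4
  [7] ..### => .  t=0,i=11
  [6] ..##. => .  t=1,i=6
  [5] ..#.# => #  t=2,i=5
  [4] ..#.. => .  t=4,i=3
  [3] ...## => #  t=8,i=4
  [2] ...#. => .  t=4,i=6
  [1] ....# => .  t=5,i=5
  [0] ..... => #  t=6,i=4
  bits 11001001101011001110011000101001 = 3383551529

3383551529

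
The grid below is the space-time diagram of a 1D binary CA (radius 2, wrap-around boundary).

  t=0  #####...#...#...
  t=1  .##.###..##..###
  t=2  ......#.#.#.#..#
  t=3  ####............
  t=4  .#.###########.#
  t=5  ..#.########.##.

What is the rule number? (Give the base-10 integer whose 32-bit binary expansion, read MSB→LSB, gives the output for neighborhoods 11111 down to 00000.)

  #####|#  b31=1 t=0,i=2
  ####.|.  b30=0 t=0,i=3
  ###.#|#  b29=1 t=1,i=15
  ###..|#  b28=1 t=0,i=4
  ##.##|.  b27=0 t=1,i=0
  ##.#.|#  b26=1 t=4,i=14
  ##..#|.  b25=0 t=1,i=7
  ##...|#  b24=1 t=0,i=5
  #.###|.  b23=0 t=1,i=4
  #.##.|.  b22=0 t=1,i=1
  #.#.#|.  b21=0 t=2,i=8
  #.#..|.  b20=0 t=2,i=12
  #..##|#  b19=1 t=1,i=8
  #..#.|.  b18=0 t=2,i=14
  #...#|#  b17=1 t=0,i=6
  #....|#  b16=1 t=2,i=1
  .####|#  b15=1 t=0,i=1
  .###.|.  b14=0 t=1,i=5
  .##.#|.  b13=0 t=1,i=2
  .##..|#  b12=1 t=1,i=10
  .#.##|#  b11=1 t=4,i=2
  .#.#.|.  b10=0 t=2,i=7
  .#..#|.  b9=0 t=2,i=13
  .#...|#  b8=1 t=0,i=9
  ..###|.  b7=0 t=0,i=0
  ..##.|.  b6=0 t=1,i=9
  ..#.#|.  b5=0 t=2,i=6
  ..#..|.  b4=0 t=0,i=8
  ...##|#  b3=1 t=0,i=15
  ...#.|.  b2=0 t=0,i=7
  ....#|.  b1=0 t=2,i=4
  .....|#  b0=1 t=2,i=2
  bits 10110101000010111001100100001001 = 3037436169

3037436169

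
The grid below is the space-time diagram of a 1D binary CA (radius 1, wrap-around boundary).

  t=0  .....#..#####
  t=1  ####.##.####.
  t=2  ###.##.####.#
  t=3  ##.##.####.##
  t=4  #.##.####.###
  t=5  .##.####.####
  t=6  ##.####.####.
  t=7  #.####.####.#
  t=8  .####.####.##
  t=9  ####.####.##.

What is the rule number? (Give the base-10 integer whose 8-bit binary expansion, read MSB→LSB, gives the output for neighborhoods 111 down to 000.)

  ### -> #   bit 7 = 1  t=0,i=9
  ##. -> .   bit 6 = 0  t=0,i=12
  #.# -> #   bit 5 = 1  t=1,i=4
  #.. -> #   bit 4 = 1  t=0,i=0
  .## -> #   bit 3 = 1  t=0,i=8
  .#. -> #   bit 2 = 1  t=0,i=5
  ..# -> .   bit 1 = 0  t=0,i=4
  ... -> #   bit 0 = 1  t=0,i=1
  bits 10111101 = 189

189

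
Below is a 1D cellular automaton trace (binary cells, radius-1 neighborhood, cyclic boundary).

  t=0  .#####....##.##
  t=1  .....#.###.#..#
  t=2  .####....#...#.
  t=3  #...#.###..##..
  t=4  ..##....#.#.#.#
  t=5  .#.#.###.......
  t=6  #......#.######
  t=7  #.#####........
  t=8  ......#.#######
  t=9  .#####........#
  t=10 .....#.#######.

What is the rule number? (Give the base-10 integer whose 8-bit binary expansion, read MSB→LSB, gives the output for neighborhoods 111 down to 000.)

  nb ###: next=.  (t=0,i=2, bit7=0)
  nb ##.: next=#  (t=0,i=5, bit6=1)
  nb #.#: next=.  (t=0,i=0, bit5=0)
  nb #..: next=.  (t=0,i=6, bit4=0)
  nb .##: next=.  (t=0,i=1, bit3=0)
  nb .#.: next=.  (t=1,i=5, bit2=0)
  nb ..#: next=#  (t=0,i=9, bit1=1)
  nb ...: next=#  (t=0,i=7, bit0=1)
  bits 01000011 = 67

67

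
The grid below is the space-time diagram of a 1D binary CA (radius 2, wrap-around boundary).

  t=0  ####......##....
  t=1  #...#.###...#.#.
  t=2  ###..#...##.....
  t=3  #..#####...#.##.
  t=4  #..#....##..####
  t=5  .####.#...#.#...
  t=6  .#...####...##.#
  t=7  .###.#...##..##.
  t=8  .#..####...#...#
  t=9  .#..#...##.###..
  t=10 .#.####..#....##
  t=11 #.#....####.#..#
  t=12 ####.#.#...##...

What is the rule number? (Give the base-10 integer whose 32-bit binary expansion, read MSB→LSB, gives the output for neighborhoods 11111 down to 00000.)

123087251

  [31] ##### => .  t=3,i=5
  [30] ####. => .  t=0,i=2
  [29] ###.# => .  t=5,i=4
  [28] ###.. => .  t=0,i=3
  [27] ##.## => .  t=9,i=10
  [26] ##.#. => #  t=3,i=15
  [25] ##..# => #  t=2,i=3
  [24] ##... => #  t=0,i=4
  [23] #.### => .  t=1,i=6
  [22] #.##. => #  t=3,i=13
  [21] #.#.# => .  t=1,i=14
  [20] #.#.. => #  t=1,i=0
  [19] #..## => .  t=3,i=2
  [18] #..#. => #  t=2,i=4
  [17] #...# => #  t=1,i=2
  [16] #.... => .  t=0,i=5
  [15] .#### => .  t=0,i=1
  [14] .###. => .  t=1,i=7
  [13] .##.# => #  t=3,i=14
  [12] .##.. => .  t=0,i=11
  [11] .#.## => #  t=1,i=5
  [10] .#.#. => .  t=1,i=13
  [9] .#..# => .  t=3,i=1
  [8] .#... => #  t=1,i=1
  [7] ..### => #  t=0,i=0
  [6] ..##. => .  t=0,i=10
  [5] ..#.# => .  t=1,i=4
  [4] ..#.. => #  t=2,i=5
  [3] ...## => .  t=0,i=9
  [2] ...#. => .  t=1,i=3
  [1] ....# => #  t=0,i=8
  [0] ..... => #  t=0,i=6
  bits 00000111010101100010100110010011 = 123087251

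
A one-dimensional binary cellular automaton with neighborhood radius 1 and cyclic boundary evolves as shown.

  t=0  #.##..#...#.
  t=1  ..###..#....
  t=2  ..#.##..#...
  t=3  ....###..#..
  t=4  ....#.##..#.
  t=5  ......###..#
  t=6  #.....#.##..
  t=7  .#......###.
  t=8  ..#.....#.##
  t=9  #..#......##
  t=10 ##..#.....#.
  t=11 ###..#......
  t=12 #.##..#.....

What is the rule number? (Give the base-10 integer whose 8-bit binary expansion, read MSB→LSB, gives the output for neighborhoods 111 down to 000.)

88

  nb ###: next=.  (t=1,i=3, bit7=0)
  nb ##.: next=#  (t=0,i=3, bit6=1)
  nb #.#: next=.  (t=0,i=1, bit5=0)
  nb #..: next=#  (t=0,i=4, bit4=1)
  nb .##: next=#  (t=0,i=2, bit3=1)
  nb .#.: next=.  (t=0,i=0, bit2=0)
  nb ..#: next=.  (t=0,i=5, bit1=0)
  nb ...: next=.  (t=0,i=8, bit0=0)
  bits 01011000 = 88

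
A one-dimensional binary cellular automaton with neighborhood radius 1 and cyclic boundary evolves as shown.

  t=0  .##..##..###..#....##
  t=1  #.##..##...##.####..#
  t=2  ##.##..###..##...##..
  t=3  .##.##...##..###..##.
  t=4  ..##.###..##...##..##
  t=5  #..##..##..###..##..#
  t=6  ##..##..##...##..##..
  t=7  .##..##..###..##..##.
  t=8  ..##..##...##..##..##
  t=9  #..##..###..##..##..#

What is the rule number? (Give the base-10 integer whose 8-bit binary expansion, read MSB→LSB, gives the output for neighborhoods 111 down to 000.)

117

  ###|.  b7=0 t=0,i=10
  ##.|#  b6=1 t=0,i=2
  #.#|#  b5=1 t=0,i=0
  #..|#  b4=1 t=0,i=3
  .##|.  b3=0 t=0,i=1
  .#.|#  b2=1 t=0,i=14
  ..#|.  b1=0 t=0,i=4
  ...|#  b0=1 t=0,i=16
  bits 01110101 = 117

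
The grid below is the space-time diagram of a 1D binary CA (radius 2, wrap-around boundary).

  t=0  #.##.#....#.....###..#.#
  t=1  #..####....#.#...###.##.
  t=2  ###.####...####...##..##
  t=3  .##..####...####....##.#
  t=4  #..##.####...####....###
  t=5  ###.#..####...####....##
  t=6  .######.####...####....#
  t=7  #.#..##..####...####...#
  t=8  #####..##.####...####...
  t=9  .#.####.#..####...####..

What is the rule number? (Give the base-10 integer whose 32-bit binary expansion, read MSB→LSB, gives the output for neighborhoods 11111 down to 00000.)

2000219937

  nb #####: next=.  (t=2,i=0, bit31=0)
  nb ####.: next=#  (t=1,i=5, bit30=1)
  nb ###.#: next=#  (t=1,i=19, bit29=1)
  nb ###..: next=#  (t=0,i=18, bit28=1)
  nb ##.##: next=.  (t=0,i=1, bit27=0)
  nb ##.#.: next=#  (t=0,i=4, bit26=1)
  nb ##..#: next=#  (t=0,i=19, bit25=1)
  nb ##...: next=#  (t=1,i=7, bit24=1)
  nb #.###: next=.  (t=2,i=4, bit23=0)
  nb #.##.: next=.  (t=0,i=2, bit22=0)
  nb #.#.#: next=#  (t=3,i=23, bit21=1)
  nb #.#..: next=#  (t=0,i=5, bit20=1)
  nb #..##: next=#  (t=1,i=2, bit19=1)
  nb #..#.: next=.  (t=0,i=20, bit18=0)
  nb #...#: next=.  (t=1,i=15, bit17=0)
  nb #....: next=.  (t=0,i=7, bit16=0)
  nb .####: next=#  (t=1,i=4, bit15=1)
  nb .###.: next=#  (t=0,i=17, bit14=1)
  nb .##.#: next=#  (t=0,i=0, bit13=1)
  nb .##..: next=.  (t=2,i=19, bit12=0)
  nb .#.##: next=#  (t=0,i=22, bit11=1)
  nb .#.#.: next=#  (t=1,i=12, bit10=1)
  nb .#..#: next=#  (t=1,i=1, bit9=1)
  nb .#...: next=#  (t=0,i=6, bit8=1)
  nb ..###: next=.  (t=0,i=16, bit7=0)
  nb ..##.: next=.  (t=2,i=18, bit6=0)
  nb ..#.#: next=#  (t=0,i=21, bit5=1)
  nb ..#..: next=.  (t=0,i=10, bit4=0)
  nb ...##: next=.  (t=0,i=15, bit3=0)
  nb ...#.: next=.  (t=0,i=9, bit2=0)
  nb ....#: next=.  (t=0,i=8, bit1=0)
  nb .....: next=#  (t=0,i=13, bit0=1)
  bits 01110111001110001110111100100001 = 2000219937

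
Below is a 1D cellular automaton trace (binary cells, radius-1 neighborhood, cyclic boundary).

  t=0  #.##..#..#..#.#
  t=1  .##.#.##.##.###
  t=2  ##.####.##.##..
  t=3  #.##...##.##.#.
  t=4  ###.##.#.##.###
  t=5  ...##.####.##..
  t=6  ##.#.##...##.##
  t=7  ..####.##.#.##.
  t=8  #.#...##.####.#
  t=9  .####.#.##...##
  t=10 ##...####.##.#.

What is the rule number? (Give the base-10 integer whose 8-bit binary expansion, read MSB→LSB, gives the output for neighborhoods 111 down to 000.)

61

  nb ###: next=.  (t=1,i=13, bit7=0)
  nb ##.: next=.  (t=0,i=0, bit6=0)
  nb #.#: next=#  (t=0,i=1, bit5=1)
  nb #..: next=#  (t=0,i=4, bit4=1)
  nb .##: next=#  (t=0,i=2, bit3=1)
  nb .#.: next=#  (t=0,i=6, bit2=1)
  nb ..#: next=.  (t=0,i=5, bit1=0)
  nb ...: next=#  (t=3,i=5, bit0=1)
  bits 00111101 = 61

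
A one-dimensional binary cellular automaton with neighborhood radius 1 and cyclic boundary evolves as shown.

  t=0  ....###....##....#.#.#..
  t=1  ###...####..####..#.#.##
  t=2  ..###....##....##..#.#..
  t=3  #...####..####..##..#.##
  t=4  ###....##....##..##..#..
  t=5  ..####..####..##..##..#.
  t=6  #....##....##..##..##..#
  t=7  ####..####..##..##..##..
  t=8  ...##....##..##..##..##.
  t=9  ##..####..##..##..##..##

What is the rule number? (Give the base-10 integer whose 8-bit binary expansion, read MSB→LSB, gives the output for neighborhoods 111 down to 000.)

  ### -> .   bit 7 = 0  t=0,i=5
  ##. -> #   bit 6 = 1  t=0,i=6
  #.# -> #   bit 5 = 1  t=0,i=18
  #.. -> #   bit 4 = 1  t=0,i=7
  .## -> .   bit 3 = 0  t=0,i=4
  .#. -> .   bit 2 = 0  t=0,i=17
  ..# -> .   bit 1 = 0  t=0,i=3
  ... -> #   bit 0 = 1  t=0,i=0
  bits 01110001 = 113

113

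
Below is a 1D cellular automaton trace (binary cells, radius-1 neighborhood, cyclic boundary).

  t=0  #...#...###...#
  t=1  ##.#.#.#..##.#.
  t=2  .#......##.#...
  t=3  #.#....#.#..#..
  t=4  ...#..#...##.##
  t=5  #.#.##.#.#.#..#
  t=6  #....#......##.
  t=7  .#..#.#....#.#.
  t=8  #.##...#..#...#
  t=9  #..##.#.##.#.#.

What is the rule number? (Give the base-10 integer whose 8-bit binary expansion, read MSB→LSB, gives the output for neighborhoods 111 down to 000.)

  ### -> .   bit 7 = 0  t=0,i=9
  ##. -> #   bit 6 = 1  t=0,i=0
  #.# -> .   bit 5 = 0  t=1,i=2
  #.. -> #   bit 4 = 1  t=0,i=1
  .## -> .   bit 3 = 0  t=0,i=8
  .#. -> .   bit 2 = 0  t=0,i=4
  ..# -> #   bit 1 = 1  t=0,i=3
  ... -> .   bit 0 = 0  t=0,i=2
  bits 01010010 = 82

82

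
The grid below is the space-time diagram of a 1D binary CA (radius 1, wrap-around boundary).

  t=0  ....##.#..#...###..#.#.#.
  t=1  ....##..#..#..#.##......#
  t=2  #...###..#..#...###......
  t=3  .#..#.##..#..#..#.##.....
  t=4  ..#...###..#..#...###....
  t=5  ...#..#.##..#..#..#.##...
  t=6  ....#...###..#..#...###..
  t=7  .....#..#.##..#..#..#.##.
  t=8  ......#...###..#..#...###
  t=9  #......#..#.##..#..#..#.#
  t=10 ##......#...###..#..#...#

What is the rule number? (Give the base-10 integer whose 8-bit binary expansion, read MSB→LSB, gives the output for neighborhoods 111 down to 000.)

88

  ###|.  b7=0 t=0,i=15
  ##.|#  b6=1 t=0,i=5
  #.#|.  b5=0 t=0,i=6
  #..|#  b4=1 t=0,i=8
  .##|#  b3=1 t=0,i=4
  .#.|.  b2=0 t=0,i=7
  ..#|.  b1=0 t=0,i=3
  ...|.  b0=0 t=0,i=0
  bits 01011000 = 88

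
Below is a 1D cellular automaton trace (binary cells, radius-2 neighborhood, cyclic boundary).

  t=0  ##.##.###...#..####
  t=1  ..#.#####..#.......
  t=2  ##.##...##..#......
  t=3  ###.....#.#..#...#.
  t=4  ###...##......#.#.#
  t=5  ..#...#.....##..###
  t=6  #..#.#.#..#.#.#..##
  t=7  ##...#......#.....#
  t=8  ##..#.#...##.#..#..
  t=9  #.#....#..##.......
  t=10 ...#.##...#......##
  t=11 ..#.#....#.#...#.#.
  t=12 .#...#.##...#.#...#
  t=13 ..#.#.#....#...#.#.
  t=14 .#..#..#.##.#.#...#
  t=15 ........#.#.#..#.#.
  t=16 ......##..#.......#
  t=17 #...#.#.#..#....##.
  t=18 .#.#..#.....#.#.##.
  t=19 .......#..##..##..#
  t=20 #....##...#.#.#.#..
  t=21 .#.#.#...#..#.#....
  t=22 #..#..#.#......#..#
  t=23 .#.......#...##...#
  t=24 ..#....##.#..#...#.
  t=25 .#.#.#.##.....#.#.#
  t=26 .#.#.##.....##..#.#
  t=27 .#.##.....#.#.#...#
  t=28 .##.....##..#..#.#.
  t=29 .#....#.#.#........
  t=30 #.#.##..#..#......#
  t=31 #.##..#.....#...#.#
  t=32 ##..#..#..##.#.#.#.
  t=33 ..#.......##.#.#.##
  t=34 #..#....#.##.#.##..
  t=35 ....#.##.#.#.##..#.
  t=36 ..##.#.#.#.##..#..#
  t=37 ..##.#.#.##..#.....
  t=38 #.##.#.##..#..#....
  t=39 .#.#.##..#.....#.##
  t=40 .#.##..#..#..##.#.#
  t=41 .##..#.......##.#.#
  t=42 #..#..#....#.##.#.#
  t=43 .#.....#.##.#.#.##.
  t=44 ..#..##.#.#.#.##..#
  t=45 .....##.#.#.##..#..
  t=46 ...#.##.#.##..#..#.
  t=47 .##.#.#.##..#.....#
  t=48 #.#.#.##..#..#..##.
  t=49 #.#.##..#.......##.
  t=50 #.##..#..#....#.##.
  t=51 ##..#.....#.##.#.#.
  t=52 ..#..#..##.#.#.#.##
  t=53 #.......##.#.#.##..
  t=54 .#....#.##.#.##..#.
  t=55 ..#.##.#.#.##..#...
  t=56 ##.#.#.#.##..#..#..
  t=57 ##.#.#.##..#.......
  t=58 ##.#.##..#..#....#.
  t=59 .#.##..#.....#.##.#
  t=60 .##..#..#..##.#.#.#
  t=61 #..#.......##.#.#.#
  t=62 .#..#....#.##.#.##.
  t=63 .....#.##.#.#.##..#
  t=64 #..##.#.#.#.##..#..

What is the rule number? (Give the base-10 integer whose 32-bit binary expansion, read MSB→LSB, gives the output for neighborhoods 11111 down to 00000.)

446720326

  ##### -> .   bit 31 = 0  t=0,i=17
  ####. -> .   bit 30 = 0  t=0,i=0
  ###.# -> .   bit 29 = 0  t=0,i=1
  ###.. -> #   bit 28 = 1  t=0,i=8
  ##.## -> #   bit 27 = 1  t=0,i=2
  ##.#. -> .   bit 26 = 0  t=8,i=12
  ##..# -> #   bit 25 = 1  t=1,i=9
  ##... -> .   bit 24 = 0  t=0,i=9
  #.### -> #   bit 23 = 1  t=0,i=6
  #.##. -> .   bit 22 = 0  t=0,i=3
  #.#.# -> #   bit 21 = 1  t=4,i=16
  #.#.. -> .   bit 20 = 0  t=3,i=10
  #..## -> .   bit 19 = 0  t=0,i=14
  #..#. -> .   bit 18 = 0  t=1,i=10
  #...# -> .   bit 17 = 0  t=0,i=10
  #.... -> .   bit 16 = 0  t=1,i=13
  .#### -> .   bit 15 = 0  t=0,i=16
  .###. -> #   bit 14 = 1  t=0,i=7
  .##.# -> #   bit 13 = 1  t=0,i=4
  .##.. -> .   bit 12 = 0  t=2,i=4
  .#.## -> #   bit 11 = 1  t=1,i=3
  .#.#. -> .   bit 10 = 0  t=3,i=9
  .#..# -> .   bit 9 = 0  t=0,i=13
  .#... -> #   bit 8 = 1  t=1,i=12
  ..### -> .   bit 7 = 0  t=0,i=15
  ..##. -> #   bit 6 = 1  t=2,i=0
  ..#.# -> .   bit 5 = 0  t=1,i=2
  ..#.. -> .   bit 4 = 0  t=0,i=12
  ...## -> .   bit 3 = 0  t=2,i=7
  ...#. -> #   bit 2 = 1  t=0,i=11
  ....# -> #   bit 1 = 1  t=1,i=0
  ..... -> .   bit 0 = 0  t=1,i=14
  bits 00011010101000000110100101000110 = 446720326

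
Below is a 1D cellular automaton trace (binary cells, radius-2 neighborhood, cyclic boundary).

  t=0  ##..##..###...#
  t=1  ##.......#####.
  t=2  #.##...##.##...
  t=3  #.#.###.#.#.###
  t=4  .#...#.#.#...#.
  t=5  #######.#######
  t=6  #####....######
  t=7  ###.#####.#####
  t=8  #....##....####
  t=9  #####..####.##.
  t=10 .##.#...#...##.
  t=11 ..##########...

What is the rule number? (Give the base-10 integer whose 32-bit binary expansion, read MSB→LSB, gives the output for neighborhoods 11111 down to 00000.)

  [31] ##### => #  t=1,i=11
  [30] ####. => .  t=1,i=12
  [29] ###.# => .  t=1,i=13
  [28] ###.. => #  t=0,i=1
  [27] ##.## => .  t=1,i=14
  [26] ##.#. => #  t=3,i=1
  [25] ##..# => .  t=0,i=2
  [24] ##... => #  t=0,i=11
  [23] #.### => .  t=3,i=4
  [22] #.##. => #  t=1,i=0
  [21] #.#.# => .  t=3,i=2
  [20] #.#.. => #  t=4,i=9
  [19] #..## => .  t=0,i=3
  [18] #..#. => #  t=4,i=0
  [17] #...# => #  t=0,i=12
  [16] #.... => #  t=1,i=3
  [15] .#### => #  t=1,i=10
  [14] .###. => #  t=0,i=0
  [13] .##.# => #  t=2,i=8
  [12] .##.. => .  t=0,i=5
  [11] .#.## => .  t=2,i=1
  [10] .#.#. => #  t=3,i=9
  [9] .#..# => #  t=4,i=14
  [8] .#... => #  t=4,i=2
  [7] ..### => .  t=0,i=8
  [6] ..##. => .  t=0,i=4
  [5] ..#.# => #  t=2,i=0
  [4] ..#.. => #  t=4,i=1
  [3] ...## => #  t=0,i=13
  [2] ...#. => #  t=2,i=14
  [1] ....# => #  t=1,i=7
  [0] ..... => .  t=1,i=4
  bits 10010101010101111110011100111110 = 2505566014

2505566014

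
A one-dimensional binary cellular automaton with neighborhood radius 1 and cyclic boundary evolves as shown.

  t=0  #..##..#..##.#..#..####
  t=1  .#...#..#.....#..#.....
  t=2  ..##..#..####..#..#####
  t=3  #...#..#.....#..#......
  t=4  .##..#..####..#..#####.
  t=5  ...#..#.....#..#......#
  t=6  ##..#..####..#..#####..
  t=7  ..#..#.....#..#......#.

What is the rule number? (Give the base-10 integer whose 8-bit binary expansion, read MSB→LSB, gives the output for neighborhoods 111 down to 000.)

  nb ###: next=.  (t=0,i=20, bit7=0)
  nb ##.: next=.  (t=0,i=0, bit6=0)
  nb #.#: next=.  (t=0,i=12, bit5=0)
  nb #..: next=#  (t=0,i=1, bit4=1)
  nb .##: next=.  (t=0,i=3, bit3=0)
  nb .#.: next=.  (t=0,i=7, bit2=0)
  nb ..#: next=.  (t=0,i=2, bit1=0)
  nb ...: next=#  (t=1,i=3, bit0=1)
  bits 00010001 = 17

17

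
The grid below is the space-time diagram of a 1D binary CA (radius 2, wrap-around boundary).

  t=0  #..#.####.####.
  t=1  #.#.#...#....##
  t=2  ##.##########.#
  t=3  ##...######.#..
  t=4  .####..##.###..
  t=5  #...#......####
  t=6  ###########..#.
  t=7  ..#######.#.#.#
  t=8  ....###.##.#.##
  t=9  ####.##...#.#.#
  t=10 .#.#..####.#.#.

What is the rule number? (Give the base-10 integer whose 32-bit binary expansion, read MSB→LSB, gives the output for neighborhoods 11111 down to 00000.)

  nb #####: next=#  (t=2,i=5, bit31=1)
  nb ####.: next=.  (t=0,i=7, bit30=0)
  nb ###.#: next=#  (t=0,i=8, bit29=1)
  nb ###..: next=#  (t=4,i=4, bit28=1)
  nb ##.##: next=.  (t=0,i=9, bit27=0)
  nb ##.#.: next=#  (t=0,i=14, bit26=1)
  nb ##..#: next=.  (t=4,i=5, bit25=0)
  nb ##...: next=#  (t=3,i=2, bit24=1)
  nb #.###: next=.  (t=0,i=5, bit23=0)
  nb #.##.: next=.  (t=8,i=8, bit22=0)
  nb #.#.#: next=.  (t=1,i=2, bit21=0)
  nb #.#..: next=#  (t=0,i=0, bit20=1)
  nb #..##: next=.  (t=3,i=14, bit19=0)
  nb #..#.: next=#  (t=0,i=2, bit18=1)
  nb #...#: next=#  (t=1,i=6, bit17=1)
  nb #....: next=#  (t=1,i=10, bit16=1)
  nb .####: next=.  (t=0,i=6, bit15=0)
  nb .###.: next=#  (t=1,i=14, bit14=1)
  nb .##.#: next=.  (t=4,i=8, bit13=0)
  nb .##..: next=#  (t=3,i=1, bit12=1)
  nb .#.##: next=#  (t=0,i=4, bit11=1)
  nb .#.#.: next=#  (t=1,i=3, bit10=1)
  nb .#..#: next=.  (t=0,i=1, bit9=0)
  nb .#...: next=#  (t=1,i=5, bit8=1)
  nb ..###: next=.  (t=1,i=13, bit7=0)
  nb ..##.: next=.  (t=3,i=0, bit6=0)
  nb ..#.#: next=.  (t=0,i=3, bit5=0)
  nb ..#..: next=#  (t=1,i=8, bit4=1)
  nb ...##: next=#  (t=1,i=12, bit3=1)
  nb ...#.: next=#  (t=1,i=7, bit2=1)
  nb ....#: next=#  (t=1,i=11, bit1=1)
  nb .....: next=#  (t=5,i=7, bit0=1)
  bits 10110101000101110101110100011111 = 3038207263

3038207263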